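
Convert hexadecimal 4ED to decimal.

Expand by place value (powers of 16):
Digit values: E = 14, D = 13
4ED = 4 × 16^2 + 14 × 16^1 + 13 × 16^0
= 4 × 256 + 14 × 16 + 13 × 1
= 1024 + 224 + 13
= 1261



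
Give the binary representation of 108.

Using repeated division by 2:
108 ÷ 2 = 54 remainder 0
54 ÷ 2 = 27 remainder 0
27 ÷ 2 = 13 remainder 1
13 ÷ 2 = 6 remainder 1
6 ÷ 2 = 3 remainder 0
3 ÷ 2 = 1 remainder 1
1 ÷ 2 = 0 remainder 1
Reading remainders bottom to top: 1101100



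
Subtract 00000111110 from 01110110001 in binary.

Method 1 - Direct subtraction (column by column from the right: bit − bit − borrow-in; if negative, add 2 and borrow 1 from the next column):
borrow: 00011111100
        01110110001
-       00000111110
-------------------
        01101110011

Method 2 - Add two's complement:
Two's complement of 00000111110: invert → 11111000001, add 1 → 11111000010
  01110110001
+ 11111000010
-------------
 101101110011  (end carry out of the top bit = 1)
Discarding the end carry: 01101110011
Decimal check:
  01110110001 = 512 + 256 + 128 + 32 + 16 + 1 = 945
  00000111110 = 32 + 16 + 8 + 4 + 2 = 62
  945 - 62 = 883, and 01101110011 = 512 + 256 + 64 + 32 + 16 + 2 + 1 = 883 ✓



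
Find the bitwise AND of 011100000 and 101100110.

AND: 1 only when both bits are 1
  011100000
& 101100110
-----------
  001100000
Decimal: 224 & 358 = 96



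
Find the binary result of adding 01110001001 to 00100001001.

Add column by column from the right: bit + bit + carry-in; write the sum mod 2, carry 1 when the sum is 2 or 3.
carry:  11000010010
        01110001001
+       00100001001
-------------------
       010010010010
(the carry out of the leftmost column, 0, becomes the leading bit)
Decimal check:
  01110001001 = 512 + 256 + 128 + 8 + 1 = 905
  00100001001 = 256 + 8 + 1 = 265
  905 + 265 = 1170, and 010010010010 = 1024 + 128 + 16 + 2 = 1170 ✓



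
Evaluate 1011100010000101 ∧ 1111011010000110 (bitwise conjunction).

AND: 1 only when both bits are 1
  1011100010000101
& 1111011010000110
------------------
  1011000010000100
Decimal: 47237 & 63110 = 45188



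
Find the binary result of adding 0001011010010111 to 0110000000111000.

Add column by column from the right: bit + bit + carry-in; write the sum mod 2, carry 1 when the sum is 2 or 3.
carry:  0000000001100000
        0001011010010111
+       0110000000111000
------------------------
       00111011011001111
(the carry out of the leftmost column, 0, becomes the leading bit)
Decimal check:
  0001011010010111 = 4096 + 1024 + 512 + 128 + 16 + 4 + 2 + 1 = 5783
  0110000000111000 = 16384 + 8192 + 32 + 16 + 8 = 24632
  5783 + 24632 = 30415, and 00111011011001111 = 16384 + 8192 + 4096 + 1024 + 512 + 128 + 64 + 8 + 4 + 2 + 1 = 30415 ✓



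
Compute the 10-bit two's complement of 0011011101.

Original: 0011011101
Step 1 - Invert all bits: 1100100010
Step 2 - Add 1: 1100100011
Verification: 0011011101 + 1100100011 = 10000000000; discarding the end carry (carry out of the top bit) leaves the 10-bit value 0000000000, as required for x + (-x)



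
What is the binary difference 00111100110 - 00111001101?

Method 1 - Direct subtraction (column by column from the right: bit − bit − borrow-in; if negative, add 2 and borrow 1 from the next column):
borrow: 00000110010
        00111100110
-       00111001101
-------------------
        00000011001

Method 2 - Add two's complement:
Two's complement of 00111001101: invert → 11000110010, add 1 → 11000110011
  00111100110
+ 11000110011
-------------
 100000011001  (end carry out of the top bit = 1)
Discarding the end carry: 00000011001
Decimal check:
  00111100110 = 256 + 128 + 64 + 32 + 4 + 2 = 486
  00111001101 = 256 + 128 + 64 + 8 + 4 + 1 = 461
  486 - 461 = 25, and 00000011001 = 16 + 8 + 1 = 25 ✓



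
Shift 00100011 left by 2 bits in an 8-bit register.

Original: 00100011 (decimal 35)
Shift left by 2 positions
Append 2 zeros on the right
Result: 10001100 (decimal 140)
Equivalent: 35 << 2 = 35 × 2^2 = 140



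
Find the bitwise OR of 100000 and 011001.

OR: 1 when either bit is 1
  100000
| 011001
--------
  111001
Decimal: 32 | 25 = 57



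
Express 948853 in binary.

Using repeated division by 2:
948853 ÷ 2 = 474426 remainder 1
474426 ÷ 2 = 237213 remainder 0
237213 ÷ 2 = 118606 remainder 1
118606 ÷ 2 = 59303 remainder 0
59303 ÷ 2 = 29651 remainder 1
29651 ÷ 2 = 14825 remainder 1
14825 ÷ 2 = 7412 remainder 1
7412 ÷ 2 = 3706 remainder 0
3706 ÷ 2 = 1853 remainder 0
1853 ÷ 2 = 926 remainder 1
926 ÷ 2 = 463 remainder 0
463 ÷ 2 = 231 remainder 1
231 ÷ 2 = 115 remainder 1
115 ÷ 2 = 57 remainder 1
57 ÷ 2 = 28 remainder 1
28 ÷ 2 = 14 remainder 0
14 ÷ 2 = 7 remainder 0
7 ÷ 2 = 3 remainder 1
3 ÷ 2 = 1 remainder 1
1 ÷ 2 = 0 remainder 1
Reading remainders bottom to top: 11100111101001110101



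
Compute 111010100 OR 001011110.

OR: 1 when either bit is 1
  111010100
| 001011110
-----------
  111011110
Decimal: 468 | 94 = 478



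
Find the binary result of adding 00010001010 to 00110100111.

Add column by column from the right: bit + bit + carry-in; write the sum mod 2, carry 1 when the sum is 2 or 3.
carry:  01100011100
        00010001010
+       00110100111
-------------------
       001000110001
(the carry out of the leftmost column, 0, becomes the leading bit)
Decimal check:
  00010001010 = 128 + 8 + 2 = 138
  00110100111 = 256 + 128 + 32 + 4 + 2 + 1 = 423
  138 + 423 = 561, and 001000110001 = 512 + 32 + 16 + 1 = 561 ✓



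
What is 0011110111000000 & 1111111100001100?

AND: 1 only when both bits are 1
  0011110111000000
& 1111111100001100
------------------
  0011110100000000
Decimal: 15808 & 65292 = 15616



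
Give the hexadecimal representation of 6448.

Using repeated division by 16 (digits 10–15 are A–F):
6448 ÷ 16 = 403 remainder 0
403 ÷ 16 = 25 remainder 3
25 ÷ 16 = 1 remainder 9
1 ÷ 16 = 0 remainder 1
Reading remainders bottom to top: 1930



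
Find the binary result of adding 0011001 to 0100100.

Add column by column from the right: bit + bit + carry-in; write the sum mod 2, carry 1 when the sum is 2 or 3.
carry:  0000000
        0011001
+       0100100
---------------
       00111101
(the carry out of the leftmost column, 0, becomes the leading bit)
Decimal check:
  0011001 = 16 + 8 + 1 = 25
  0100100 = 32 + 4 = 36
  25 + 36 = 61, and 00111101 = 32 + 16 + 8 + 4 + 1 = 61 ✓



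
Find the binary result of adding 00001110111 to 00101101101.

Add column by column from the right: bit + bit + carry-in; write the sum mod 2, carry 1 when the sum is 2 or 3.
carry:  00011111110
        00001110111
+       00101101101
-------------------
       000111100100
(the carry out of the leftmost column, 0, becomes the leading bit)
Decimal check:
  00001110111 = 64 + 32 + 16 + 4 + 2 + 1 = 119
  00101101101 = 256 + 64 + 32 + 8 + 4 + 1 = 365
  119 + 365 = 484, and 000111100100 = 256 + 128 + 64 + 32 + 4 = 484 ✓



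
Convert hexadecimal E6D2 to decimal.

Expand by place value (powers of 16):
Digit values: E = 14, D = 13
E6D2 = 14 × 16^3 + 6 × 16^2 + 13 × 16^1 + 2 × 16^0
= 14 × 4096 + 6 × 256 + 13 × 16 + 2 × 1
= 57344 + 1536 + 208 + 2
= 59090



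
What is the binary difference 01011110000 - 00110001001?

Method 1 - Direct subtraction (column by column from the right: bit − bit − borrow-in; if negative, add 2 and borrow 1 from the next column):
borrow: 01000011110
        01011110000
-       00110001001
-------------------
        00101100111

Method 2 - Add two's complement:
Two's complement of 00110001001: invert → 11001110110, add 1 → 11001110111
  01011110000
+ 11001110111
-------------
 100101100111  (end carry out of the top bit = 1)
Discarding the end carry: 00101100111
Decimal check:
  01011110000 = 512 + 128 + 64 + 32 + 16 = 752
  00110001001 = 256 + 128 + 8 + 1 = 393
  752 - 393 = 359, and 00101100111 = 256 + 64 + 32 + 4 + 2 + 1 = 359 ✓



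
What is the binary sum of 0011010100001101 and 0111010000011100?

Add column by column from the right: bit + bit + carry-in; write the sum mod 2, carry 1 when the sum is 2 or 3.
carry:  1110100000111000
        0011010100001101
+       0111010000011100
------------------------
       01010100100101001
(the carry out of the leftmost column, 0, becomes the leading bit)
Decimal check:
  0011010100001101 = 8192 + 4096 + 1024 + 256 + 8 + 4 + 1 = 13581
  0111010000011100 = 16384 + 8192 + 4096 + 1024 + 16 + 8 + 4 = 29724
  13581 + 29724 = 43305, and 01010100100101001 = 32768 + 8192 + 2048 + 256 + 32 + 8 + 1 = 43305 ✓



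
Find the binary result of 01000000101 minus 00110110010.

Method 1 - Direct subtraction (column by column from the right: bit − bit − borrow-in; if negative, add 2 and borrow 1 from the next column):
borrow: 01111100100
        01000000101
-       00110110010
-------------------
        00001010011

Method 2 - Add two's complement:
Two's complement of 00110110010: invert → 11001001101, add 1 → 11001001110
  01000000101
+ 11001001110
-------------
 100001010011  (end carry out of the top bit = 1)
Discarding the end carry: 00001010011
Decimal check:
  01000000101 = 512 + 4 + 1 = 517
  00110110010 = 256 + 128 + 32 + 16 + 2 = 434
  517 - 434 = 83, and 00001010011 = 64 + 16 + 2 + 1 = 83 ✓



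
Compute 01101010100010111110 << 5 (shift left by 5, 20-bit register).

Original: 01101010100010111110 (decimal 436414)
Shift left by 5 positions
Append 5 zeros on the right and drop the 5 high bits that overflow the 20-bit width
Result: 01010001011111000000 (decimal 333760)
Equivalent: 436414 << 5 = 436414 × 2^5 = 13965248, truncated to 20 bits = 333760



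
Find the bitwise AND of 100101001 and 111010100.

AND: 1 only when both bits are 1
  100101001
& 111010100
-----------
  100000000
Decimal: 297 & 468 = 256



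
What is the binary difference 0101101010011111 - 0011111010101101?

Method 1 - Direct subtraction (column by column from the right: bit − bit − borrow-in; if negative, add 2 and borrow 1 from the next column):
borrow: 0111111111000000
        0101101010011111
-       0011111010101101
------------------------
        0001101111110010

Method 2 - Add two's complement:
Two's complement of 0011111010101101: invert → 1100000101010010, add 1 → 1100000101010011
  0101101010011111
+ 1100000101010011
------------------
 10001101111110010  (end carry out of the top bit = 1)
Discarding the end carry: 0001101111110010
Decimal check:
  0101101010011111 = 16384 + 4096 + 2048 + 512 + 128 + 16 + 8 + 4 + 2 + 1 = 23199
  0011111010101101 = 8192 + 4096 + 2048 + 1024 + 512 + 128 + 32 + 8 + 4 + 1 = 16045
  23199 - 16045 = 7154, and 0001101111110010 = 4096 + 2048 + 512 + 256 + 128 + 64 + 32 + 16 + 2 = 7154 ✓



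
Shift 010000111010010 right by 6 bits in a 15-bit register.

Original: 010000111010010 (decimal 8658)
Shift right by 6 positions
Drop the 6 low bits; fill with zeros on the left
Result: 000000010000111 (decimal 135)
Equivalent: 8658 >> 6 = 8658 ÷ 2^6 = 135



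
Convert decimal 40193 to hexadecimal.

Using repeated division by 16 (digits 10–15 are A–F):
40193 ÷ 16 = 2512 remainder 1
2512 ÷ 16 = 157 remainder 0
157 ÷ 16 = 9 remainder 13 (D)
9 ÷ 16 = 0 remainder 9
Reading remainders bottom to top: 9D01



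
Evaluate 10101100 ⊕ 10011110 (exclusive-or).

XOR: 1 when bits differ
  10101100
^ 10011110
----------
  00110010
Decimal: 172 ^ 158 = 50



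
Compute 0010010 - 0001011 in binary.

Method 1 - Direct subtraction (column by column from the right: bit − bit − borrow-in; if negative, add 2 and borrow 1 from the next column):
borrow: 0011110
        0010010
-       0001011
---------------
        0000111

Method 2 - Add two's complement:
Two's complement of 0001011: invert → 1110100, add 1 → 1110101
  0010010
+ 1110101
---------
 10000111  (end carry out of the top bit = 1)
Discarding the end carry: 0000111
Decimal check:
  0010010 = 16 + 2 = 18
  0001011 = 8 + 2 + 1 = 11
  18 - 11 = 7, and 0000111 = 4 + 2 + 1 = 7 ✓



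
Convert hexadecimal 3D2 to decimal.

Expand by place value (powers of 16):
Digit values: D = 13
3D2 = 3 × 16^2 + 13 × 16^1 + 2 × 16^0
= 3 × 256 + 13 × 16 + 2 × 1
= 768 + 208 + 2
= 978



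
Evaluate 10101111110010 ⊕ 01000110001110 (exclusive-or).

XOR: 1 when bits differ
  10101111110010
^ 01000110001110
----------------
  11101001111100
Decimal: 11250 ^ 4494 = 14972



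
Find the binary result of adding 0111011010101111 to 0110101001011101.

Add column by column from the right: bit + bit + carry-in; write the sum mod 2, carry 1 when the sum is 2 or 3.
carry:  1111110111111110
        0111011010101111
+       0110101001011101
------------------------
       01110000100001100
(the carry out of the leftmost column, 0, becomes the leading bit)
Decimal check:
  0111011010101111 = 16384 + 8192 + 4096 + 1024 + 512 + 128 + 32 + 8 + 4 + 2 + 1 = 30383
  0110101001011101 = 16384 + 8192 + 2048 + 512 + 64 + 16 + 8 + 4 + 1 = 27229
  30383 + 27229 = 57612, and 01110000100001100 = 32768 + 16384 + 8192 + 256 + 8 + 4 = 57612 ✓



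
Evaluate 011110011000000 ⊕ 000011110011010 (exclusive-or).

XOR: 1 when bits differ
  011110011000000
^ 000011110011010
-----------------
  011101101011010
Decimal: 15552 ^ 1946 = 15194



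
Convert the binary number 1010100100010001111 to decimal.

Sum of powers of 2 for each 1-bit:
2^0 + 2^1 + 2^2 + 2^3 + 2^7 + 2^11 + 2^14 + 2^16 + 2^18
= 1 + 2 + 4 + 8 + 128 + 2048 + 16384 + 65536 + 262144
= 346255



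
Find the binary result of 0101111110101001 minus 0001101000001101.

Method 1 - Direct subtraction (column by column from the right: bit − bit − borrow-in; if negative, add 2 and borrow 1 from the next column):
borrow: 0000000000111000
        0101111110101001
-       0001101000001101
------------------------
        0100010110011100

Method 2 - Add two's complement:
Two's complement of 0001101000001101: invert → 1110010111110010, add 1 → 1110010111110011
  0101111110101001
+ 1110010111110011
------------------
 10100010110011100  (end carry out of the top bit = 1)
Discarding the end carry: 0100010110011100
Decimal check:
  0101111110101001 = 16384 + 4096 + 2048 + 1024 + 512 + 256 + 128 + 32 + 8 + 1 = 24489
  0001101000001101 = 4096 + 2048 + 512 + 8 + 4 + 1 = 6669
  24489 - 6669 = 17820, and 0100010110011100 = 16384 + 1024 + 256 + 128 + 16 + 8 + 4 = 17820 ✓



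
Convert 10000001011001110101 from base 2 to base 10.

Sum of powers of 2 for each 1-bit:
2^0 + 2^2 + 2^4 + 2^5 + 2^6 + 2^9 + 2^10 + 2^12 + 2^19
= 1 + 4 + 16 + 32 + 64 + 512 + 1024 + 4096 + 524288
= 530037



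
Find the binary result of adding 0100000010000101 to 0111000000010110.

Add column by column from the right: bit + bit + carry-in; write the sum mod 2, carry 1 when the sum is 2 or 3.
carry:  1000000000001000
        0100000010000101
+       0111000000010110
------------------------
       01011000010011011
(the carry out of the leftmost column, 0, becomes the leading bit)
Decimal check:
  0100000010000101 = 16384 + 128 + 4 + 1 = 16517
  0111000000010110 = 16384 + 8192 + 4096 + 16 + 4 + 2 = 28694
  16517 + 28694 = 45211, and 01011000010011011 = 32768 + 8192 + 4096 + 128 + 16 + 8 + 2 + 1 = 45211 ✓



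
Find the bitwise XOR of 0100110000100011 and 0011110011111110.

XOR: 1 when bits differ
  0100110000100011
^ 0011110011111110
------------------
  0111000011011101
Decimal: 19491 ^ 15614 = 28893



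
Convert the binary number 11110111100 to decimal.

Sum of powers of 2 for each 1-bit:
2^2 + 2^3 + 2^4 + 2^5 + 2^7 + 2^8 + 2^9 + 2^10
= 4 + 8 + 16 + 32 + 128 + 256 + 512 + 1024
= 1980



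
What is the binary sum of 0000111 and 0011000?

Add column by column from the right: bit + bit + carry-in; write the sum mod 2, carry 1 when the sum is 2 or 3.
carry:  0000000
        0000111
+       0011000
---------------
       00011111
(the carry out of the leftmost column, 0, becomes the leading bit)
Decimal check:
  0000111 = 4 + 2 + 1 = 7
  0011000 = 16 + 8 = 24
  7 + 24 = 31, and 00011111 = 16 + 8 + 4 + 2 + 1 = 31 ✓



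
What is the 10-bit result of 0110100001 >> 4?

Original: 0110100001 (decimal 417)
Shift right by 4 positions
Drop the 4 low bits; fill with zeros on the left
Result: 0000011010 (decimal 26)
Equivalent: 417 >> 4 = 417 ÷ 2^4 = 26



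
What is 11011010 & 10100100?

AND: 1 only when both bits are 1
  11011010
& 10100100
----------
  10000000
Decimal: 218 & 164 = 128



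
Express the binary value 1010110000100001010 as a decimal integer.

Sum of powers of 2 for each 1-bit:
2^1 + 2^3 + 2^8 + 2^13 + 2^14 + 2^16 + 2^18
= 2 + 8 + 256 + 8192 + 16384 + 65536 + 262144
= 352522



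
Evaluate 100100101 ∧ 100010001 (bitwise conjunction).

AND: 1 only when both bits are 1
  100100101
& 100010001
-----------
  100000001
Decimal: 293 & 273 = 257



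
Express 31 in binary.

Using repeated division by 2:
31 ÷ 2 = 15 remainder 1
15 ÷ 2 = 7 remainder 1
7 ÷ 2 = 3 remainder 1
3 ÷ 2 = 1 remainder 1
1 ÷ 2 = 0 remainder 1
Reading remainders bottom to top: 11111



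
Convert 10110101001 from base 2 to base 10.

Sum of powers of 2 for each 1-bit:
2^0 + 2^3 + 2^5 + 2^7 + 2^8 + 2^10
= 1 + 8 + 32 + 128 + 256 + 1024
= 1449



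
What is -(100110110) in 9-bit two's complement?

Original (sign bit 1, negative): 100110110
Step 1 - Invert all bits: 011001001
Step 2 - Add 1: 011001010
Verification: 100110110 + 011001010 = 1000000000; discarding the end carry (carry out of the top bit) leaves the 9-bit value 000000000, as required for x + (-x)



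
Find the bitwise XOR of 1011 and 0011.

XOR: 1 when bits differ
  1011
^ 0011
------
  1000
Decimal: 11 ^ 3 = 8



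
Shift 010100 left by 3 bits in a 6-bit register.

Original: 010100 (decimal 20)
Shift left by 3 positions
Append 3 zeros on the right and drop the 3 high bits that overflow the 6-bit width
Result: 100000 (decimal 32)
Equivalent: 20 << 3 = 20 × 2^3 = 160, truncated to 6 bits = 32



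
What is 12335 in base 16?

Using repeated division by 16 (digits 10–15 are A–F):
12335 ÷ 16 = 770 remainder 15 (F)
770 ÷ 16 = 48 remainder 2
48 ÷ 16 = 3 remainder 0
3 ÷ 16 = 0 remainder 3
Reading remainders bottom to top: 302F



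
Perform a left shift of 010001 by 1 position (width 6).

Original: 010001 (decimal 17)
Shift left by 1 position
Append 1 zero on the right
Result: 100010 (decimal 34)
Equivalent: 17 << 1 = 17 × 2^1 = 34



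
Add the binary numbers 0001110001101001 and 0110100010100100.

Add column by column from the right: bit + bit + carry-in; write the sum mod 2, carry 1 when the sum is 2 or 3.
carry:  1111000111000000
        0001110001101001
+       0110100010100100
------------------------
       01000010100001101
(the carry out of the leftmost column, 0, becomes the leading bit)
Decimal check:
  0001110001101001 = 4096 + 2048 + 1024 + 64 + 32 + 8 + 1 = 7273
  0110100010100100 = 16384 + 8192 + 2048 + 128 + 32 + 4 = 26788
  7273 + 26788 = 34061, and 01000010100001101 = 32768 + 1024 + 256 + 8 + 4 + 1 = 34061 ✓



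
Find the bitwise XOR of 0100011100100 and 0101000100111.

XOR: 1 when bits differ
  0100011100100
^ 0101000100111
---------------
  0001011000011
Decimal: 2276 ^ 2599 = 707



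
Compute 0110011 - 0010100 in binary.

Method 1 - Direct subtraction (column by column from the right: bit − bit − borrow-in; if negative, add 2 and borrow 1 from the next column):
borrow: 0111000
        0110011
-       0010100
---------------
        0011111

Method 2 - Add two's complement:
Two's complement of 0010100: invert → 1101011, add 1 → 1101100
  0110011
+ 1101100
---------
 10011111  (end carry out of the top bit = 1)
Discarding the end carry: 0011111
Decimal check:
  0110011 = 32 + 16 + 2 + 1 = 51
  0010100 = 16 + 4 = 20
  51 - 20 = 31, and 0011111 = 16 + 8 + 4 + 2 + 1 = 31 ✓



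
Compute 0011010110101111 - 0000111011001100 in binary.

Method 1 - Direct subtraction (column by column from the right: bit − bit − borrow-in; if negative, add 2 and borrow 1 from the next column):
borrow: 0001110110000000
        0011010110101111
-       0000111011001100
------------------------
        0010011011100011

Method 2 - Add two's complement:
Two's complement of 0000111011001100: invert → 1111000100110011, add 1 → 1111000100110100
  0011010110101111
+ 1111000100110100
------------------
 10010011011100011  (end carry out of the top bit = 1)
Discarding the end carry: 0010011011100011
Decimal check:
  0011010110101111 = 8192 + 4096 + 1024 + 256 + 128 + 32 + 8 + 4 + 2 + 1 = 13743
  0000111011001100 = 2048 + 1024 + 512 + 128 + 64 + 8 + 4 = 3788
  13743 - 3788 = 9955, and 0010011011100011 = 8192 + 1024 + 512 + 128 + 64 + 32 + 2 + 1 = 9955 ✓



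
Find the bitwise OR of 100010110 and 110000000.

OR: 1 when either bit is 1
  100010110
| 110000000
-----------
  110010110
Decimal: 278 | 384 = 406



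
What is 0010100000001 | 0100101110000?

OR: 1 when either bit is 1
  0010100000001
| 0100101110000
---------------
  0110101110001
Decimal: 1281 | 2416 = 3441



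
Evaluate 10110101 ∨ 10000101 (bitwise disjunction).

OR: 1 when either bit is 1
  10110101
| 10000101
----------
  10110101
Decimal: 181 | 133 = 181



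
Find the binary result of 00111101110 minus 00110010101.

Method 1 - Direct subtraction (column by column from the right: bit − bit − borrow-in; if negative, add 2 and borrow 1 from the next column):
borrow: 00000100010
        00111101110
-       00110010101
-------------------
        00001011001

Method 2 - Add two's complement:
Two's complement of 00110010101: invert → 11001101010, add 1 → 11001101011
  00111101110
+ 11001101011
-------------
 100001011001  (end carry out of the top bit = 1)
Discarding the end carry: 00001011001
Decimal check:
  00111101110 = 256 + 128 + 64 + 32 + 8 + 4 + 2 = 494
  00110010101 = 256 + 128 + 16 + 4 + 1 = 405
  494 - 405 = 89, and 00001011001 = 64 + 16 + 8 + 1 = 89 ✓



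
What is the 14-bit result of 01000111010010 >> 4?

Original: 01000111010010 (decimal 4562)
Shift right by 4 positions
Drop the 4 low bits; fill with zeros on the left
Result: 00000100011101 (decimal 285)
Equivalent: 4562 >> 4 = 4562 ÷ 2^4 = 285



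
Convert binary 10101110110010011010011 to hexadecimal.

Group into 4-bit nibbles from right:
  0101 = 5
  0111 = 7
  0110 = 6
  0100 = 4
  1101 = D
  0011 = 3
Result: 5764D3



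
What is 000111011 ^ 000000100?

XOR: 1 when bits differ
  000111011
^ 000000100
-----------
  000111111
Decimal: 59 ^ 4 = 63



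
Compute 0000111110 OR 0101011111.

OR: 1 when either bit is 1
  0000111110
| 0101011111
------------
  0101111111
Decimal: 62 | 351 = 383



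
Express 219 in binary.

Using repeated division by 2:
219 ÷ 2 = 109 remainder 1
109 ÷ 2 = 54 remainder 1
54 ÷ 2 = 27 remainder 0
27 ÷ 2 = 13 remainder 1
13 ÷ 2 = 6 remainder 1
6 ÷ 2 = 3 remainder 0
3 ÷ 2 = 1 remainder 1
1 ÷ 2 = 0 remainder 1
Reading remainders bottom to top: 11011011



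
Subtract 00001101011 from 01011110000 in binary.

Method 1 - Direct subtraction (column by column from the right: bit − bit − borrow-in; if negative, add 2 and borrow 1 from the next column):
borrow: 00000011110
        01011110000
-       00001101011
-------------------
        01010000101

Method 2 - Add two's complement:
Two's complement of 00001101011: invert → 11110010100, add 1 → 11110010101
  01011110000
+ 11110010101
-------------
 101010000101  (end carry out of the top bit = 1)
Discarding the end carry: 01010000101
Decimal check:
  01011110000 = 512 + 128 + 64 + 32 + 16 = 752
  00001101011 = 64 + 32 + 8 + 2 + 1 = 107
  752 - 107 = 645, and 01010000101 = 512 + 128 + 4 + 1 = 645 ✓



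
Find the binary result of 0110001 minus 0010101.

Method 1 - Direct subtraction (column by column from the right: bit − bit − borrow-in; if negative, add 2 and borrow 1 from the next column):
borrow: 0111000
        0110001
-       0010101
---------------
        0011100

Method 2 - Add two's complement:
Two's complement of 0010101: invert → 1101010, add 1 → 1101011
  0110001
+ 1101011
---------
 10011100  (end carry out of the top bit = 1)
Discarding the end carry: 0011100
Decimal check:
  0110001 = 32 + 16 + 1 = 49
  0010101 = 16 + 4 + 1 = 21
  49 - 21 = 28, and 0011100 = 16 + 8 + 4 = 28 ✓



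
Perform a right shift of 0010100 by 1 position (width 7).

Original: 0010100 (decimal 20)
Shift right by 1 position
Drop the 1 low bit; fill with zero on the left
Result: 0001010 (decimal 10)
Equivalent: 20 >> 1 = 20 ÷ 2^1 = 10



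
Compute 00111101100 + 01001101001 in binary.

Add column by column from the right: bit + bit + carry-in; write the sum mod 2, carry 1 when the sum is 2 or 3.
carry:  11111010000
        00111101100
+       01001101001
-------------------
       010001010101
(the carry out of the leftmost column, 0, becomes the leading bit)
Decimal check:
  00111101100 = 256 + 128 + 64 + 32 + 8 + 4 = 492
  01001101001 = 512 + 64 + 32 + 8 + 1 = 617
  492 + 617 = 1109, and 010001010101 = 1024 + 64 + 16 + 4 + 1 = 1109 ✓



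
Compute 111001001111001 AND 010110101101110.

AND: 1 only when both bits are 1
  111001001111001
& 010110101101110
-----------------
  010000001101000
Decimal: 29305 & 11630 = 8296



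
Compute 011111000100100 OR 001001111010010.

OR: 1 when either bit is 1
  011111000100100
| 001001111010010
-----------------
  011111111110110
Decimal: 15908 | 5074 = 16374



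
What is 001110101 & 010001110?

AND: 1 only when both bits are 1
  001110101
& 010001110
-----------
  000000100
Decimal: 117 & 142 = 4



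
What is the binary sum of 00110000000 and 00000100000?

Add column by column from the right: bit + bit + carry-in; write the sum mod 2, carry 1 when the sum is 2 or 3.
carry:  00000000000
        00110000000
+       00000100000
-------------------
       000110100000
(the carry out of the leftmost column, 0, becomes the leading bit)
Decimal check:
  00110000000 = 256 + 128 = 384
  00000100000 = 32
  384 + 32 = 416, and 000110100000 = 256 + 128 + 32 = 416 ✓



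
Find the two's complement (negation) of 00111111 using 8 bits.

Original: 00111111
Step 1 - Invert all bits: 11000000
Step 2 - Add 1: 11000001
Verification: 00111111 + 11000001 = 100000000; discarding the end carry (carry out of the top bit) leaves the 8-bit value 00000000, as required for x + (-x)



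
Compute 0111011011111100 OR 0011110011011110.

OR: 1 when either bit is 1
  0111011011111100
| 0011110011011110
------------------
  0111111011111110
Decimal: 30460 | 15582 = 32510



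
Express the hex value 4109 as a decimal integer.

Expand by place value (powers of 16):
4109 = 4 × 16^3 + 1 × 16^2 + 0 × 16^1 + 9 × 16^0
= 4 × 4096 + 1 × 256 + 0 × 16 + 9 × 1
= 16384 + 256 + 0 + 9
= 16649



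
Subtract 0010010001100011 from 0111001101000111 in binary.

Method 1 - Direct subtraction (column by column from the right: bit − bit − borrow-in; if negative, add 2 and borrow 1 from the next column):
borrow: 0001100111000000
        0111001101000111
-       0010010001100011
------------------------
        0100111011100100

Method 2 - Add two's complement:
Two's complement of 0010010001100011: invert → 1101101110011100, add 1 → 1101101110011101
  0111001101000111
+ 1101101110011101
------------------
 10100111011100100  (end carry out of the top bit = 1)
Discarding the end carry: 0100111011100100
Decimal check:
  0111001101000111 = 16384 + 8192 + 4096 + 512 + 256 + 64 + 4 + 2 + 1 = 29511
  0010010001100011 = 8192 + 1024 + 64 + 32 + 2 + 1 = 9315
  29511 - 9315 = 20196, and 0100111011100100 = 16384 + 2048 + 1024 + 512 + 128 + 64 + 32 + 4 = 20196 ✓



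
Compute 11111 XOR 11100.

XOR: 1 when bits differ
  11111
^ 11100
-------
  00011
Decimal: 31 ^ 28 = 3



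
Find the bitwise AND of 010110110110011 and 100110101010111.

AND: 1 only when both bits are 1
  010110110110011
& 100110101010111
-----------------
  000110100010011
Decimal: 11699 & 19799 = 3347



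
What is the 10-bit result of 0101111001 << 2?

Original: 0101111001 (decimal 377)
Shift left by 2 positions
Append 2 zeros on the right and drop the 2 high bits that overflow the 10-bit width
Result: 0111100100 (decimal 484)
Equivalent: 377 << 2 = 377 × 2^2 = 1508, truncated to 10 bits = 484



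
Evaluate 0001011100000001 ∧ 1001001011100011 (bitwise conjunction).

AND: 1 only when both bits are 1
  0001011100000001
& 1001001011100011
------------------
  0001001000000001
Decimal: 5889 & 37603 = 4609



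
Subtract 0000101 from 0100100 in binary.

Method 1 - Direct subtraction (column by column from the right: bit − bit − borrow-in; if negative, add 2 and borrow 1 from the next column):
borrow: 0111110
        0100100
-       0000101
---------------
        0011111

Method 2 - Add two's complement:
Two's complement of 0000101: invert → 1111010, add 1 → 1111011
  0100100
+ 1111011
---------
 10011111  (end carry out of the top bit = 1)
Discarding the end carry: 0011111
Decimal check:
  0100100 = 32 + 4 = 36
  0000101 = 4 + 1 = 5
  36 - 5 = 31, and 0011111 = 16 + 8 + 4 + 2 + 1 = 31 ✓



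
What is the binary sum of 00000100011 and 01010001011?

Add column by column from the right: bit + bit + carry-in; write the sum mod 2, carry 1 when the sum is 2 or 3.
carry:  00000000110
        00000100011
+       01010001011
-------------------
       001010101110
(the carry out of the leftmost column, 0, becomes the leading bit)
Decimal check:
  00000100011 = 32 + 2 + 1 = 35
  01010001011 = 512 + 128 + 8 + 2 + 1 = 651
  35 + 651 = 686, and 001010101110 = 512 + 128 + 32 + 8 + 4 + 2 = 686 ✓



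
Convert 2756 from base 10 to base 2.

Using repeated division by 2:
2756 ÷ 2 = 1378 remainder 0
1378 ÷ 2 = 689 remainder 0
689 ÷ 2 = 344 remainder 1
344 ÷ 2 = 172 remainder 0
172 ÷ 2 = 86 remainder 0
86 ÷ 2 = 43 remainder 0
43 ÷ 2 = 21 remainder 1
21 ÷ 2 = 10 remainder 1
10 ÷ 2 = 5 remainder 0
5 ÷ 2 = 2 remainder 1
2 ÷ 2 = 1 remainder 0
1 ÷ 2 = 0 remainder 1
Reading remainders bottom to top: 101011000100



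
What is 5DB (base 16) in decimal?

Expand by place value (powers of 16):
Digit values: D = 13, B = 11
5DB = 5 × 16^2 + 13 × 16^1 + 11 × 16^0
= 5 × 256 + 13 × 16 + 11 × 1
= 1280 + 208 + 11
= 1499



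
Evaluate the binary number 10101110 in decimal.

Sum of powers of 2 for each 1-bit:
2^1 + 2^2 + 2^3 + 2^5 + 2^7
= 2 + 4 + 8 + 32 + 128
= 174



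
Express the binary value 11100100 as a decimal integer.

Sum of powers of 2 for each 1-bit:
2^2 + 2^5 + 2^6 + 2^7
= 4 + 32 + 64 + 128
= 228



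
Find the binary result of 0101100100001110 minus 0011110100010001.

Method 1 - Direct subtraction (column by column from the right: bit − bit − borrow-in; if negative, add 2 and borrow 1 from the next column):
borrow: 0111111111100010
        0101100100001110
-       0011110100010001
------------------------
        0001101111111101

Method 2 - Add two's complement:
Two's complement of 0011110100010001: invert → 1100001011101110, add 1 → 1100001011101111
  0101100100001110
+ 1100001011101111
------------------
 10001101111111101  (end carry out of the top bit = 1)
Discarding the end carry: 0001101111111101
Decimal check:
  0101100100001110 = 16384 + 4096 + 2048 + 256 + 8 + 4 + 2 = 22798
  0011110100010001 = 8192 + 4096 + 2048 + 1024 + 256 + 16 + 1 = 15633
  22798 - 15633 = 7165, and 0001101111111101 = 4096 + 2048 + 512 + 256 + 128 + 64 + 32 + 16 + 8 + 4 + 1 = 7165 ✓



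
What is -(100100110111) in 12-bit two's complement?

Original (sign bit 1, negative): 100100110111
Step 1 - Invert all bits: 011011001000
Step 2 - Add 1: 011011001001
Verification: 100100110111 + 011011001001 = 1000000000000; discarding the end carry (carry out of the top bit) leaves the 12-bit value 000000000000, as required for x + (-x)



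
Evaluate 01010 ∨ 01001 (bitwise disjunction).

OR: 1 when either bit is 1
  01010
| 01001
-------
  01011
Decimal: 10 | 9 = 11



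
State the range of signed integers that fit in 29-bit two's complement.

For 29-bit two's complement:
Minimum: -2^28 = -268435456
Maximum: 2^28 - 1 = 268435455



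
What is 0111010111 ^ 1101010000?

XOR: 1 when bits differ
  0111010111
^ 1101010000
------------
  1010000111
Decimal: 471 ^ 848 = 647



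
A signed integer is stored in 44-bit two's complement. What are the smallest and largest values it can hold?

For 44-bit two's complement:
Minimum: -2^43 = -8796093022208
Maximum: 2^43 - 1 = 8796093022207



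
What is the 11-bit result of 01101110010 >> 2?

Original: 01101110010 (decimal 882)
Shift right by 2 positions
Drop the 2 low bits; fill with zeros on the left
Result: 00011011100 (decimal 220)
Equivalent: 882 >> 2 = 882 ÷ 2^2 = 220



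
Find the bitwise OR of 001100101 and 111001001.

OR: 1 when either bit is 1
  001100101
| 111001001
-----------
  111101101
Decimal: 101 | 457 = 493



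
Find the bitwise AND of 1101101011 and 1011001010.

AND: 1 only when both bits are 1
  1101101011
& 1011001010
------------
  1001001010
Decimal: 875 & 714 = 586



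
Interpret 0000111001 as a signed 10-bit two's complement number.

Binary: 0000111001
Sign bit: 0 (non-negative)
Read directly as an unsigned value:
0000111001 = 32 + 16 + 8 + 1 = 57
Value: 57



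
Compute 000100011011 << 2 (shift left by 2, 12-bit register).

Original: 000100011011 (decimal 283)
Shift left by 2 positions
Append 2 zeros on the right
Result: 010001101100 (decimal 1132)
Equivalent: 283 << 2 = 283 × 2^2 = 1132



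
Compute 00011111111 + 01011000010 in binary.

Add column by column from the right: bit + bit + carry-in; write the sum mod 2, carry 1 when the sum is 2 or 3.
carry:  00111111100
        00011111111
+       01011000010
-------------------
       001111000001
(the carry out of the leftmost column, 0, becomes the leading bit)
Decimal check:
  00011111111 = 128 + 64 + 32 + 16 + 8 + 4 + 2 + 1 = 255
  01011000010 = 512 + 128 + 64 + 2 = 706
  255 + 706 = 961, and 001111000001 = 512 + 256 + 128 + 64 + 1 = 961 ✓



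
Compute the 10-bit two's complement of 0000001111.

Original: 0000001111
Step 1 - Invert all bits: 1111110000
Step 2 - Add 1: 1111110001
Verification: 0000001111 + 1111110001 = 10000000000; discarding the end carry (carry out of the top bit) leaves the 10-bit value 0000000000, as required for x + (-x)



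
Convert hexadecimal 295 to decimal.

Expand by place value (powers of 16):
295 = 2 × 16^2 + 9 × 16^1 + 5 × 16^0
= 2 × 256 + 9 × 16 + 5 × 1
= 512 + 144 + 5
= 661



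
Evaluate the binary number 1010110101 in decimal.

Sum of powers of 2 for each 1-bit:
2^0 + 2^2 + 2^4 + 2^5 + 2^7 + 2^9
= 1 + 4 + 16 + 32 + 128 + 512
= 693



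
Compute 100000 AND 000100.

AND: 1 only when both bits are 1
  100000
& 000100
--------
  000000
Decimal: 32 & 4 = 0



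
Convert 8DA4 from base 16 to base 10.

Expand by place value (powers of 16):
Digit values: D = 13, A = 10
8DA4 = 8 × 16^3 + 13 × 16^2 + 10 × 16^1 + 4 × 16^0
= 8 × 4096 + 13 × 256 + 10 × 16 + 4 × 1
= 32768 + 3328 + 160 + 4
= 36260



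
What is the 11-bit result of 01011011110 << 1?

Original: 01011011110 (decimal 734)
Shift left by 1 position
Append 1 zero on the right
Result: 10110111100 (decimal 1468)
Equivalent: 734 << 1 = 734 × 2^1 = 1468



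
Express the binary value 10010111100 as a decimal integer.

Sum of powers of 2 for each 1-bit:
2^2 + 2^3 + 2^4 + 2^5 + 2^7 + 2^10
= 4 + 8 + 16 + 32 + 128 + 1024
= 1212



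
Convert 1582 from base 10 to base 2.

Using repeated division by 2:
1582 ÷ 2 = 791 remainder 0
791 ÷ 2 = 395 remainder 1
395 ÷ 2 = 197 remainder 1
197 ÷ 2 = 98 remainder 1
98 ÷ 2 = 49 remainder 0
49 ÷ 2 = 24 remainder 1
24 ÷ 2 = 12 remainder 0
12 ÷ 2 = 6 remainder 0
6 ÷ 2 = 3 remainder 0
3 ÷ 2 = 1 remainder 1
1 ÷ 2 = 0 remainder 1
Reading remainders bottom to top: 11000101110



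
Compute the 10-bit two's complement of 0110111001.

Original: 0110111001
Step 1 - Invert all bits: 1001000110
Step 2 - Add 1: 1001000111
Verification: 0110111001 + 1001000111 = 10000000000; discarding the end carry (carry out of the top bit) leaves the 10-bit value 0000000000, as required for x + (-x)



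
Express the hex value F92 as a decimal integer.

Expand by place value (powers of 16):
Digit values: F = 15
F92 = 15 × 16^2 + 9 × 16^1 + 2 × 16^0
= 15 × 256 + 9 × 16 + 2 × 1
= 3840 + 144 + 2
= 3986



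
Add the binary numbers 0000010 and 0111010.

Add column by column from the right: bit + bit + carry-in; write the sum mod 2, carry 1 when the sum is 2 or 3.
carry:  0000100
        0000010
+       0111010
---------------
       00111100
(the carry out of the leftmost column, 0, becomes the leading bit)
Decimal check:
  0000010 = 2
  0111010 = 32 + 16 + 8 + 2 = 58
  2 + 58 = 60, and 00111100 = 32 + 16 + 8 + 4 = 60 ✓



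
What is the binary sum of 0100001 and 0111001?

Add column by column from the right: bit + bit + carry-in; write the sum mod 2, carry 1 when the sum is 2 or 3.
carry:  1000010
        0100001
+       0111001
---------------
       01011010
(the carry out of the leftmost column, 0, becomes the leading bit)
Decimal check:
  0100001 = 32 + 1 = 33
  0111001 = 32 + 16 + 8 + 1 = 57
  33 + 57 = 90, and 01011010 = 64 + 16 + 8 + 2 = 90 ✓



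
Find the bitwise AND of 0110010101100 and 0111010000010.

AND: 1 only when both bits are 1
  0110010101100
& 0111010000010
---------------
  0110010000000
Decimal: 3244 & 3714 = 3200



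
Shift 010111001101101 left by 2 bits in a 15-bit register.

Original: 010111001101101 (decimal 11885)
Shift left by 2 positions
Append 2 zeros on the right and drop the 2 high bits that overflow the 15-bit width
Result: 011100110110100 (decimal 14772)
Equivalent: 11885 << 2 = 11885 × 2^2 = 47540, truncated to 15 bits = 14772



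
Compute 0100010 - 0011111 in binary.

Method 1 - Direct subtraction (column by column from the right: bit − bit − borrow-in; if negative, add 2 and borrow 1 from the next column):
borrow: 0111110
        0100010
-       0011111
---------------
        0000011

Method 2 - Add two's complement:
Two's complement of 0011111: invert → 1100000, add 1 → 1100001
  0100010
+ 1100001
---------
 10000011  (end carry out of the top bit = 1)
Discarding the end carry: 0000011
Decimal check:
  0100010 = 32 + 2 = 34
  0011111 = 16 + 8 + 4 + 2 + 1 = 31
  34 - 31 = 3, and 0000011 = 2 + 1 = 3 ✓



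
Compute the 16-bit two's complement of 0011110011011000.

Original: 0011110011011000
Step 1 - Invert all bits: 1100001100100111
Step 2 - Add 1: 1100001100101000
Verification: 0011110011011000 + 1100001100101000 = 10000000000000000; discarding the end carry (carry out of the top bit) leaves the 16-bit value 0000000000000000, as required for x + (-x)



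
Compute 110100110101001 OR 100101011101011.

OR: 1 when either bit is 1
  110100110101001
| 100101011101011
-----------------
  110101111101011
Decimal: 27049 | 19179 = 27627



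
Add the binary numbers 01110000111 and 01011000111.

Add column by column from the right: bit + bit + carry-in; write the sum mod 2, carry 1 when the sum is 2 or 3.
carry:  11100001110
        01110000111
+       01011000111
-------------------
       011001001110
(the carry out of the leftmost column, 0, becomes the leading bit)
Decimal check:
  01110000111 = 512 + 256 + 128 + 4 + 2 + 1 = 903
  01011000111 = 512 + 128 + 64 + 4 + 2 + 1 = 711
  903 + 711 = 1614, and 011001001110 = 1024 + 512 + 64 + 8 + 4 + 2 = 1614 ✓



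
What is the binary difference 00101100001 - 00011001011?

Method 1 - Direct subtraction (column by column from the right: bit − bit − borrow-in; if negative, add 2 and borrow 1 from the next column):
borrow: 00100111100
        00101100001
-       00011001011
-------------------
        00010010110

Method 2 - Add two's complement:
Two's complement of 00011001011: invert → 11100110100, add 1 → 11100110101
  00101100001
+ 11100110101
-------------
 100010010110  (end carry out of the top bit = 1)
Discarding the end carry: 00010010110
Decimal check:
  00101100001 = 256 + 64 + 32 + 1 = 353
  00011001011 = 128 + 64 + 8 + 2 + 1 = 203
  353 - 203 = 150, and 00010010110 = 128 + 16 + 4 + 2 = 150 ✓

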